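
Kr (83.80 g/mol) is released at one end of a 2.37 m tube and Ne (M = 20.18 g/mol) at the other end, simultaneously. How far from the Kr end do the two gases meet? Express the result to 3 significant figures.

In equal time, each gas travels a distance ∝ its rate ∝ 1/√M, so d_Kr/d_Ne = √(M_Ne/M_Kr) = √(20.18/83.80) = 0.4907.
With d_Kr + d_Ne = 2.37 m, d_Ne = 2.37/(1 + 0.4907) = 1.590 m.
d_Kr = 2.37 − 1.590 = 0.780 m.

0.780 m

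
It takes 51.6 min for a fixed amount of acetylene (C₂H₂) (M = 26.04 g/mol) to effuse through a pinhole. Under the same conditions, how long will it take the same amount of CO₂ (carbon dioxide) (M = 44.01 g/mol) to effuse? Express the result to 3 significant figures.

By Graham's law, t_CO₂/t_C₂H₂ = √(M_CO₂/M_C₂H₂) = √(44.01/26.04) = √1.690 = 1.300.
So the time for CO₂ is 51.6 × 1.300 = 67.1 min.

67.1 min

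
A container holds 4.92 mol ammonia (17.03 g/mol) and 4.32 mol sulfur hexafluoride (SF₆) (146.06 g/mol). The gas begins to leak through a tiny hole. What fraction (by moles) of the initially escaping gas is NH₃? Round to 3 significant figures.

Each component's effusion rate ∝ (its partial pressure)·(1/√M) ∝ n_i/√M_i.
So x_NH₃ in the escaping gas = (n_NH₃/√M_NH₃) / Σ(n_i/√M_i)
= (4.92/√17.03) / (4.92/√17.03 + 4.32/√146.06) = 1.192/(1.192 + 0.3575) = 0.769.

0.769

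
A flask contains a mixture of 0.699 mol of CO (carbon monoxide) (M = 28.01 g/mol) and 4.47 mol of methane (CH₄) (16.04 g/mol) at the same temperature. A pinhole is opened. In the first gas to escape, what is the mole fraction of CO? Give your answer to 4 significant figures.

0.1058

The effusion rate of species i is ∝ p_i/√M_i ∝ n_i/√M_i.
So x_CO in the escaping gas = (n_CO/√M_CO) / Σ(n_i/√M_i)
= (0.699/√28.01) / (0.699/√28.01 + 4.47/√16.04) = 0.1321/(0.1321 + 1.116) = 0.1058.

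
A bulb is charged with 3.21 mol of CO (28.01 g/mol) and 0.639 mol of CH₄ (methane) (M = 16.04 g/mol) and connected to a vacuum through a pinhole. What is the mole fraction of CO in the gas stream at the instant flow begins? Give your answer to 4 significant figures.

0.7917

Effusion rate of each component ∝ n_i/√M_i (partial pressure × 1/√M).
So x_CO in the escaping gas = (n_CO/√M_CO) / Σ(n_i/√M_i)
= (3.21/√28.01) / (3.21/√28.01 + 0.639/√16.04) = 0.6065/(0.6065 + 0.1596) = 0.7917.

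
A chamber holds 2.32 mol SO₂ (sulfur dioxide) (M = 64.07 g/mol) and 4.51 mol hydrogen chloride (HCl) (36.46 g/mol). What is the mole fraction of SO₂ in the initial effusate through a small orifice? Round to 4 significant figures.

Rate_i ∝ x_i/√M_i (Graham's law weighted by mole fraction), so the effusate composition follows n_i/√M_i.
Mole fraction of SO₂ in the effusate = (n_SO₂/√M_SO₂) / (n_SO₂/√M_SO₂ + n_HCl/√M_HCl)
= (2.32/√64.07) / (2.32/√64.07 + 4.51/√36.46) = 0.2898/(0.2898 + 0.7469) = 0.2796.

0.2796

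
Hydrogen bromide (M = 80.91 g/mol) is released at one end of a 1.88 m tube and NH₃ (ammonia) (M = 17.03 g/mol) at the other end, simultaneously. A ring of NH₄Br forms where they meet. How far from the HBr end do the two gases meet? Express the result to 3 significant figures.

In equal time, each gas travels a distance ∝ its rate ∝ 1/√M, so d_HBr/d_NH₃ = √(M_NH₃/M_HBr) = √(17.03/80.91) = 0.4588.
With d_HBr + d_NH₃ = 1.88 m, d_NH₃ = 1.88/(1 + 0.4588) = 1.289 m.
d_HBr = 1.88 − 1.289 = 0.591 m.

0.591 m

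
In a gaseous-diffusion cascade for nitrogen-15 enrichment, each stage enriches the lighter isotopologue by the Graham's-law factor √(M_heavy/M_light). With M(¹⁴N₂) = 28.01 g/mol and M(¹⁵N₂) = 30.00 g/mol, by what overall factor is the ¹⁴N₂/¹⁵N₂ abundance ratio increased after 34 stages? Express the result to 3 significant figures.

Overall factor = α^34 with α = √(30.00/28.01), i.e. (30.00/28.01)^(34/2).
= 1.07105^17 = 3.21.

3.21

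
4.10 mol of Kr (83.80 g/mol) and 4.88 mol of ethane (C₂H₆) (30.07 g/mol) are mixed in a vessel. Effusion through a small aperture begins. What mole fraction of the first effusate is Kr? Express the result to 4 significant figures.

0.3348

Rate_i ∝ x_i/√M_i (Graham's law weighted by mole fraction), so the effusate composition follows n_i/√M_i.
So x_Kr in the escaping gas = (n_Kr/√M_Kr) / Σ(n_i/√M_i)
= (4.10/√83.80) / (4.10/√83.80 + 4.88/√30.07) = 0.4479/(0.4479 + 0.8899) = 0.3348.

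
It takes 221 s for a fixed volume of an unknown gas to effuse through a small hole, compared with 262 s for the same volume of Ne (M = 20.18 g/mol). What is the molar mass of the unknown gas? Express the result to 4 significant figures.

Using Graham's law: t_X/t_Ne = √(M_X/M_Ne).
221/262 = 0.8435 = √(M_X/20.18)
M_X = 20.18 × 0.8435² = 20.18 × 0.7115 = 14.36 g/mol

14.36 g/mol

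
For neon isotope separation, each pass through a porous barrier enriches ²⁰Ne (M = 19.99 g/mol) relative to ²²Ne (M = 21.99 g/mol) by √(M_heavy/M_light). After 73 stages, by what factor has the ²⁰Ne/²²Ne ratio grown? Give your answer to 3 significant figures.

Each stage multiplies the ratio by α = √(21.99/19.99), so after 73 stages the overall factor is α^73 = (21.99/19.99)^(73/2).
= 1.10005^(73/2) = 32.5.

32.5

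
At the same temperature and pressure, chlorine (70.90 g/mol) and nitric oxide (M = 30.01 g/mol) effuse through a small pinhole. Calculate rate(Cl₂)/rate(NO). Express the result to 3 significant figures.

From Graham's law, rate_Cl₂/rate_NO = √(M_NO/M_Cl₂) = √(30.01/70.90) = √0.4233 = 0.651.

0.651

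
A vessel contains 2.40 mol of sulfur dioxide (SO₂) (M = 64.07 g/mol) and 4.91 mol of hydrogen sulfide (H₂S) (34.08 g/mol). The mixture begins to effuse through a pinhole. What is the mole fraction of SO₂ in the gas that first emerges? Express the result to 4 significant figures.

Rate_i ∝ x_i/√M_i (Graham's law weighted by mole fraction), so the effusate composition follows n_i/√M_i.
Mole fraction of SO₂ in the effusate = (n_SO₂/√M_SO₂) / (n_SO₂/√M_SO₂ + n_H₂S/√M_H₂S)
= (2.40/√64.07) / (2.40/√64.07 + 4.91/√34.08) = 0.2998/(0.2998 + 0.8411) = 0.2628.

0.2628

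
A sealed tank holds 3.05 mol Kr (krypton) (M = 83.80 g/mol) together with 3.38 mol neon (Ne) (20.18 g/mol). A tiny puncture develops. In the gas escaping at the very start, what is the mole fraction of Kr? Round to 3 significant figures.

Effusion rate of each component ∝ n_i/√M_i (partial pressure × 1/√M).
x_Kr(eff) = (n_Kr/√M_Kr) / (n_Kr/√M_Kr + n_Ne/√M_Ne)
= (3.05/√83.80) / (3.05/√83.80 + 3.38/√20.18) = 0.3332/(0.3332 + 0.7524) = 0.307.

0.307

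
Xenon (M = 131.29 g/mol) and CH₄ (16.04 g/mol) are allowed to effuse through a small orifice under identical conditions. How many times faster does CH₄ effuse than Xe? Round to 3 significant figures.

Graham's law gives rate_CH₄/rate_Xe = √(M_Xe/M_CH₄) = √(131.29/16.04) = √8.185 = 2.86.

2.86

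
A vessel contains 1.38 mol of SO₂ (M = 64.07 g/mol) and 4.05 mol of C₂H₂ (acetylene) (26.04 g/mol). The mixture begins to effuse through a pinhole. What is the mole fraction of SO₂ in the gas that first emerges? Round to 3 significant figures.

0.178

Effusion rate of each component ∝ n_i/√M_i (partial pressure × 1/√M).
So x_SO₂ in the escaping gas = (n_SO₂/√M_SO₂) / Σ(n_i/√M_i)
= (1.38/√64.07) / (1.38/√64.07 + 4.05/√26.04) = 0.1724/(0.1724 + 0.7937) = 0.178.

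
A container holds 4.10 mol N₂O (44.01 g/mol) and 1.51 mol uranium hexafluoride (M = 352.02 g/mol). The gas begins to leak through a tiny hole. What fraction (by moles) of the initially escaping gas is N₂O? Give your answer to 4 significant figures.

0.8848

The effusion rate of species i is ∝ p_i/√M_i ∝ n_i/√M_i.
Mole fraction of N₂O in the effusate = (n_N₂O/√M_N₂O) / (n_N₂O/√M_N₂O + n_UF₆/√M_UF₆)
= (4.10/√44.01) / (4.10/√44.01 + 1.51/√352.02) = 0.6180/(0.6180 + 0.08048) = 0.8848.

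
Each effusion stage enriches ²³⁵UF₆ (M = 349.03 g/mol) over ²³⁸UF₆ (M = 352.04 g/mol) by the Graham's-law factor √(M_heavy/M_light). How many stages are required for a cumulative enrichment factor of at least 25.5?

755

Per stage α = (352.04/349.03)^(1/2) = 1.00862^0.5, giving ln α = 0.004293.
Need α^N ≥ 25.5 ⇒ N ≥ ln(25.5) / ln α = 3.239 / 0.004293 = 754.33.
Rounding up, N = 755 stages.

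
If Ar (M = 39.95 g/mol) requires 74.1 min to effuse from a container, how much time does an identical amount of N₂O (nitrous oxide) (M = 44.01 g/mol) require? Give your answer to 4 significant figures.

Graham's law gives t_N₂O/t_Ar = √(M_N₂O/M_Ar) = √(44.01/39.95) = √1.102 = 1.050.
So the time for N₂O is 74.1 × 1.050 = 77.77 min.

77.77 min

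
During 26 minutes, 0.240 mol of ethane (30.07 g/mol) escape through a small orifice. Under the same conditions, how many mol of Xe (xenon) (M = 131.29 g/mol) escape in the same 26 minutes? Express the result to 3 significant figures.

Graham's law gives rate_Xe/rate_C₂H₆ = √(M_C₂H₆/M_Xe) = √(30.07/131.29) = √0.2290 = 0.4786.
So the amount for Xe is 0.240 × 0.4786 = 0.115 mol.

0.115 mol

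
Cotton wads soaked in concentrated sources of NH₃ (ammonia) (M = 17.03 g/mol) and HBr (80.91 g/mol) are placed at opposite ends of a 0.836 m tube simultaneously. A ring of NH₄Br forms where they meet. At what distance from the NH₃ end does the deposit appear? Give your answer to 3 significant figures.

Distances travelled in equal time are proportional to diffusion rates, so d_NH₃/d_HBr = √(M_HBr/M_NH₃) = √(80.91/17.03) = 2.180.
With d_NH₃ + d_HBr = 0.836 m, d_HBr = 0.836/(1 + 2.180) = 0.2629 m.
d_NH₃ = 0.836 − 0.2629 = 0.573 m.

0.573 m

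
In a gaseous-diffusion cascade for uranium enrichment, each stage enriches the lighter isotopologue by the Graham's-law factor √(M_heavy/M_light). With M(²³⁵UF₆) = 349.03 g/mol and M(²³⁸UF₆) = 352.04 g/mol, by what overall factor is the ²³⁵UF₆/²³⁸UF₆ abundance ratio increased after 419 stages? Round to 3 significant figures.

6.04

After 419 stages the ratio has grown by (√(352.04/349.03))^419 = (352.04/349.03)^(419/2).
= 1.00862^(419/2) = 6.04.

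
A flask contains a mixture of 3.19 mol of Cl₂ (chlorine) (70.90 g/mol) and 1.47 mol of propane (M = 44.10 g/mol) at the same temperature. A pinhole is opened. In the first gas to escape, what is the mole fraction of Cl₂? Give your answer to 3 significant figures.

0.631

Rate_i ∝ x_i/√M_i (Graham's law weighted by mole fraction), so the effusate composition follows n_i/√M_i.
x_Cl₂(eff) = (n_Cl₂/√M_Cl₂) / (n_Cl₂/√M_Cl₂ + n_C₃H₈/√M_C₃H₈)
= (3.19/√70.90) / (3.19/√70.90 + 1.47/√44.10) = 0.3789/(0.3789 + 0.2214) = 0.631.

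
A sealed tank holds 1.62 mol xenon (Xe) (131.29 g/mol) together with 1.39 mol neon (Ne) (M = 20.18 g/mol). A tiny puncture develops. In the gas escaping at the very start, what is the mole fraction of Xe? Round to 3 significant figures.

Each component's effusion rate ∝ (its partial pressure)·(1/√M) ∝ n_i/√M_i.
Mole fraction of Xe in the effusate = (n_Xe/√M_Xe) / (n_Xe/√M_Xe + n_Ne/√M_Ne)
= (1.62/√131.29) / (1.62/√131.29 + 1.39/√20.18) = 0.1414/(0.1414 + 0.3094) = 0.314.

0.314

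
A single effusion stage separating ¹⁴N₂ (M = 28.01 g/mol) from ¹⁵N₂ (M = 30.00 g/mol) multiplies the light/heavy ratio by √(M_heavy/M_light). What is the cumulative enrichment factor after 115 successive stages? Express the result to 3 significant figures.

Each stage multiplies the ratio by α = √(30.00/28.01), so after 115 stages the overall factor is α^115 = (30.00/28.01)^(115/2).
= 1.07105^(115/2) = 51.8.

51.8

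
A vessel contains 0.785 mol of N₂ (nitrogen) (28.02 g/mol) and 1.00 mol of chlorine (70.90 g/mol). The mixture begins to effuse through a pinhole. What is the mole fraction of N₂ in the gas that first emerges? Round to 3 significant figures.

Rate_i ∝ x_i/√M_i (Graham's law weighted by mole fraction), so the effusate composition follows n_i/√M_i.
So x_N₂ in the escaping gas = (n_N₂/√M_N₂) / Σ(n_i/√M_i)
= (0.785/√28.02) / (0.785/√28.02 + 1.00/√70.90) = 0.1483/(0.1483 + 0.1188) = 0.555.

0.555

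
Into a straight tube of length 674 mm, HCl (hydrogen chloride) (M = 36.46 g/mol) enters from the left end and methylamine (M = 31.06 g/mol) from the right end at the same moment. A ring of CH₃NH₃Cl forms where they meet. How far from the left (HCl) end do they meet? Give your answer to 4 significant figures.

The fronts meet when d_HCl + d_CH₃NH₂ = L with d_HCl/d_CH₃NH₂ = √(M_CH₃NH₂/M_HCl) (Graham's law). Here √(M_CH₃NH₂/M_HCl) = √(31.06/36.46) = 0.9230.
With d_HCl + d_CH₃NH₂ = 674 mm, d_CH₃NH₂ = 674/(1 + 0.9230) = 350.5 mm.
d_HCl = 674 − 350.5 = 323.5 mm.

323.5 mm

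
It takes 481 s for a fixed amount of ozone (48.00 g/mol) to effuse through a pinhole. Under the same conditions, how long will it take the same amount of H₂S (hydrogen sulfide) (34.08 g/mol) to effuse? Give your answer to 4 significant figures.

Using Graham's law: t_H₂S/t_O₃ = √(M_H₂S/M_O₃) = √(34.08/48.00) = √0.7100 = 0.8426.
So the time for H₂S is 481 × 0.8426 = 405.3 s.

405.3 s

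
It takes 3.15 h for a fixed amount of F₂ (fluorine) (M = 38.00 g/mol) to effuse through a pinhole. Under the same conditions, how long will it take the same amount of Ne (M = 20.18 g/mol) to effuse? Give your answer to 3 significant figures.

From Graham's law, t_Ne/t_F₂ = √(M_Ne/M_F₂) = √(20.18/38.00) = √0.5311 = 0.7287.
So the time for Ne is 3.15 × 0.7287 = 2.30 h.

2.30 h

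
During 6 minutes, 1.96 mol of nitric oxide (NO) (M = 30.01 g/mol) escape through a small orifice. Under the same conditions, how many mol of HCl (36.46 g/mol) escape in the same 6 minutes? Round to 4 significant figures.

1.778 mol

From Graham's law, rate_HCl/rate_NO = √(M_NO/M_HCl) = √(30.01/36.46) = √0.8231 = 0.9072.
So the amount for HCl is 1.96 × 0.9072 = 1.778 mol.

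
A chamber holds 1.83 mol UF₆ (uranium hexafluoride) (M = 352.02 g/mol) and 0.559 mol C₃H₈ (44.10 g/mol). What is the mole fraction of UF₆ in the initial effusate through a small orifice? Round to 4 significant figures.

Rate_i ∝ x_i/√M_i (Graham's law weighted by mole fraction), so the effusate composition follows n_i/√M_i.
Mole fraction of UF₆ in the effusate = (n_UF₆/√M_UF₆) / (n_UF₆/√M_UF₆ + n_C₃H₈/√M_C₃H₈)
= (1.83/√352.02) / (1.83/√352.02 + 0.559/√44.10) = 0.09754/(0.09754 + 0.08418) = 0.5368.

0.5368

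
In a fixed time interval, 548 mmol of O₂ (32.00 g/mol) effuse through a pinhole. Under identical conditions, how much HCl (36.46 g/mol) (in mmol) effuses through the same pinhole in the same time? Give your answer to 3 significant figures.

Using Graham's law: rate_HCl/rate_O₂ = √(M_O₂/M_HCl) = √(32.00/36.46) = √0.8777 = 0.9368.
So the amount for HCl is 548 × 0.9368 = 513 mmol.

513 mmol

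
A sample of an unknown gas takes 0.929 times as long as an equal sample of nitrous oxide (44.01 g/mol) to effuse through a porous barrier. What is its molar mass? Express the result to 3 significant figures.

38.0 g/mol

Graham's law gives t_X/t_N₂O = √(M_X/M_N₂O).
0.929 = √(M_X/44.01)
M_X = 44.01 × 0.929² = 44.01 × 0.8630 = 38.0 g/mol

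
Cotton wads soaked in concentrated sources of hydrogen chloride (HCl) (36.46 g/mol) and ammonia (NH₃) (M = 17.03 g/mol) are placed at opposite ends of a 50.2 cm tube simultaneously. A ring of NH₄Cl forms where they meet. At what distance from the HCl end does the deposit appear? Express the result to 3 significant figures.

20.4 cm

The fronts meet when d_HCl + d_NH₃ = L with d_HCl/d_NH₃ = √(M_NH₃/M_HCl) (Graham's law). Here √(M_NH₃/M_HCl) = √(17.03/36.46) = 0.6834.
With d_HCl + d_NH₃ = 50.2 cm, d_NH₃ = 50.2/(1 + 0.6834) = 29.82 cm.
d_HCl = 50.2 − 29.82 = 20.4 cm.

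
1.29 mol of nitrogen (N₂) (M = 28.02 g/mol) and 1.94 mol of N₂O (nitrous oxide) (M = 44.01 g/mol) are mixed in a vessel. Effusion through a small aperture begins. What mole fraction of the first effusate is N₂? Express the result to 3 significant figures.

0.455

Rate_i ∝ x_i/√M_i (Graham's law weighted by mole fraction), so the effusate composition follows n_i/√M_i.
Mole fraction of N₂ in the effusate = (n_N₂/√M_N₂) / (n_N₂/√M_N₂ + n_N₂O/√M_N₂O)
= (1.29/√28.02) / (1.29/√28.02 + 1.94/√44.01) = 0.2437/(0.2437 + 0.2924) = 0.455.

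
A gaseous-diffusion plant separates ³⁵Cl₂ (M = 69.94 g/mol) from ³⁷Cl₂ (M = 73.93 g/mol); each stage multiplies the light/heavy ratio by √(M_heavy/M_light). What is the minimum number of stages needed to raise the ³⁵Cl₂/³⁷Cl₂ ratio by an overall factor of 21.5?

111

Single-stage factor α = √(73.93/69.94), so ln α = ½ ln(1.05705) = 0.02774.
Need α^N ≥ 21.5 ⇒ N ≥ ln(21.5) / ln α = 3.068 / 0.02774 = 110.60.
So at least 111 stages are needed.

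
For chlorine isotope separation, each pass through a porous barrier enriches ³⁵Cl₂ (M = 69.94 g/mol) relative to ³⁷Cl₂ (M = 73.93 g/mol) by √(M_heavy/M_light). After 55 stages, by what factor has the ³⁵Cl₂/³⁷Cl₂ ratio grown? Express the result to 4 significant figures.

Overall factor = α^55 with α = √(73.93/69.94), i.e. (73.93/69.94)^(55/2).
= 1.05705^(55/2) = 4.598.

4.598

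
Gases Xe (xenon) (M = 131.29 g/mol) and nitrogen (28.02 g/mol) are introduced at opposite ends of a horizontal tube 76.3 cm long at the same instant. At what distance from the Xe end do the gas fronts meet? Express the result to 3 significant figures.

Graham's law gives d_Xe/d_N₂ = rate_Xe/rate_N₂ = √(M_N₂/M_Xe) = √(28.02/131.29) = 0.4620.
With d_Xe + d_N₂ = 76.3 cm, d_N₂ = 76.3/(1 + 0.4620) = 52.19 cm.
d_Xe = 76.3 − 52.19 = 24.1 cm.

24.1 cm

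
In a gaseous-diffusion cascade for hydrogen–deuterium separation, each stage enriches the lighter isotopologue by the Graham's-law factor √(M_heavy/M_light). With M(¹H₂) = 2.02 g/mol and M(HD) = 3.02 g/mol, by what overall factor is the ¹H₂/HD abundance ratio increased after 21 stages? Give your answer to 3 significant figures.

Overall factor = α^21 with α = √(3.02/2.02), i.e. (3.02/2.02)^(21/2).
= 1.49505^(21/2) = 68.2.

68.2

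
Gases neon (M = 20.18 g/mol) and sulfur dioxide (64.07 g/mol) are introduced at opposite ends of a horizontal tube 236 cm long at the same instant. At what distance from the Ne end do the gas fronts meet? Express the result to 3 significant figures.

151 cm

In equal time, each gas travels a distance ∝ its rate ∝ 1/√M, so d_Ne/d_SO₂ = √(M_SO₂/M_Ne) = √(64.07/20.18) = 1.782.
With d_Ne + d_SO₂ = 236 cm, d_SO₂ = 236/(1 + 1.782) = 84.84 cm.
d_Ne = 236 − 84.84 = 151 cm.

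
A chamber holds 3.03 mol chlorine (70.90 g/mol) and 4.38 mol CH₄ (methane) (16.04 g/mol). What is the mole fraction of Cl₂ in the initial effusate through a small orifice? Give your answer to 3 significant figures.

The effusion rate of species i is ∝ p_i/√M_i ∝ n_i/√M_i.
So x_Cl₂ in the escaping gas = (n_Cl₂/√M_Cl₂) / Σ(n_i/√M_i)
= (3.03/√70.90) / (3.03/√70.90 + 4.38/√16.04) = 0.3598/(0.3598 + 1.094) = 0.248.

0.248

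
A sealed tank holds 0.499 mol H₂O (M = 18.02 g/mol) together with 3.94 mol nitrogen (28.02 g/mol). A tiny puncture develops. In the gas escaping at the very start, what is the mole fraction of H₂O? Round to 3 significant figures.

Effusion rate of each component ∝ n_i/√M_i (partial pressure × 1/√M).
Mole fraction of H₂O in the effusate = (n_H₂O/√M_H₂O) / (n_H₂O/√M_H₂O + n_N₂/√M_N₂)
= (0.499/√18.02) / (0.499/√18.02 + 3.94/√28.02) = 0.1176/(0.1176 + 0.7443) = 0.136.

0.136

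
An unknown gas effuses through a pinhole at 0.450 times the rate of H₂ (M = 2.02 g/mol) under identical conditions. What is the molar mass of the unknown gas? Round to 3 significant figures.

9.98 g/mol

From Graham's law, rate_X/rate_H₂ = √(M_H₂/M_X).
0.450 = √(2.02/M_X)
M_X = 2.02 / 0.450² = 2.02 / 0.2025 = 9.98 g/mol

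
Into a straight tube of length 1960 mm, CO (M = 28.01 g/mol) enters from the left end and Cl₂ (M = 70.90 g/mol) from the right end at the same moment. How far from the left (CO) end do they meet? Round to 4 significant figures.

1204 mm

Distances travelled in equal time are proportional to diffusion rates, so d_CO/d_Cl₂ = √(M_Cl₂/M_CO) = √(70.90/28.01) = 1.591.
With d_CO + d_Cl₂ = 1960 mm, d_Cl₂ = 1960/(1 + 1.591) = 756.5 mm.
d_CO = 1960 − 756.5 = 1204 mm.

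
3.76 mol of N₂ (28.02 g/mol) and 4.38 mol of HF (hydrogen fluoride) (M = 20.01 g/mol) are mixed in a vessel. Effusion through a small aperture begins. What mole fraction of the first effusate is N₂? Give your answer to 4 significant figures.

0.4204

Rate_i ∝ x_i/√M_i (Graham's law weighted by mole fraction), so the effusate composition follows n_i/√M_i.
x_N₂(eff) = (n_N₂/√M_N₂) / (n_N₂/√M_N₂ + n_HF/√M_HF)
= (3.76/√28.02) / (3.76/√28.02 + 4.38/√20.01) = 0.7103/(0.7103 + 0.9792) = 0.4204.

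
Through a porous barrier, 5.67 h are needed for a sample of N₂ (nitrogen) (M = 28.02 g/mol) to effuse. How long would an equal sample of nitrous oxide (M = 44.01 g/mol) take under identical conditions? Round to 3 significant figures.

7.11 h

By Graham's law, t_N₂O/t_N₂ = √(M_N₂O/M_N₂) = √(44.01/28.02) = √1.571 = 1.253.
So the time for N₂O is 5.67 × 1.253 = 7.11 h.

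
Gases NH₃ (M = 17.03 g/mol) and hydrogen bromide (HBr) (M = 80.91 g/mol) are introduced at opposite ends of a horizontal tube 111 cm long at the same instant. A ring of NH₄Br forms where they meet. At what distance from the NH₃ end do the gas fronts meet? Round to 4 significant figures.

76.09 cm

In equal time, each gas travels a distance ∝ its rate ∝ 1/√M, so d_NH₃/d_HBr = √(M_HBr/M_NH₃) = √(80.91/17.03) = 2.180.
With d_NH₃ + d_HBr = 111 cm, d_HBr = 111/(1 + 2.180) = 34.91 cm.
d_NH₃ = 111 − 34.91 = 76.09 cm.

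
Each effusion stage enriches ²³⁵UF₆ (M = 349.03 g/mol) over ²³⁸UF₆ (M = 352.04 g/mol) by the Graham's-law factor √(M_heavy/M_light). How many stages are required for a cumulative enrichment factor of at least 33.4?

818

With α = √(352.04/349.03) per stage, ln α = ½ ln(1.00862) = 0.004293.
Need α^N ≥ 33.4 ⇒ N ≥ ln(33.4) / ln α = 3.509 / 0.004293 = 817.19.
So at least 818 stages are needed.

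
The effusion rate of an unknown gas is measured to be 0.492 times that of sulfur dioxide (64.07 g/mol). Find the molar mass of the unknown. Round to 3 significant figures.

By Graham's law, rate_X/rate_SO₂ = √(M_SO₂/M_X).
0.492 = √(64.07/M_X)
M_X = 64.07 / 0.492² = 64.07 / 0.2421 = 265 g/mol

265 g/mol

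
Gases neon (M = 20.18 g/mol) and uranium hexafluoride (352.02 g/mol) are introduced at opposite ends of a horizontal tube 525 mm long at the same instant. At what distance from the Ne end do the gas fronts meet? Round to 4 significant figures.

Distances travelled in equal time are proportional to diffusion rates, so d_Ne/d_UF₆ = √(M_UF₆/M_Ne) = √(352.02/20.18) = 4.177.
With d_Ne + d_UF₆ = 525 mm, d_UF₆ = 525/(1 + 4.177) = 101.4 mm.
d_Ne = 525 − 101.4 = 423.6 mm.

423.6 mm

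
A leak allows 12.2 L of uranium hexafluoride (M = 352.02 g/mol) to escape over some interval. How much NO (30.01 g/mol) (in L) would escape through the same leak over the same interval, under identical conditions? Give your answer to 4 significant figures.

41.78 L

From Graham's law, rate_NO/rate_UF₆ = √(M_UF₆/M_NO) = √(352.02/30.01) = √11.73 = 3.425.
So the volume for NO is 12.2 × 3.425 = 41.78 L.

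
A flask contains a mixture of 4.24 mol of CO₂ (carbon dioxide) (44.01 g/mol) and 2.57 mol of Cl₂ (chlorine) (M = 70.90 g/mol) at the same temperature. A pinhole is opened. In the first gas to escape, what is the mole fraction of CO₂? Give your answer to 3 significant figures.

Effusion rate of each component ∝ n_i/√M_i (partial pressure × 1/√M).
x_CO₂(eff) = (n_CO₂/√M_CO₂) / (n_CO₂/√M_CO₂ + n_Cl₂/√M_Cl₂)
= (4.24/√44.01) / (4.24/√44.01 + 2.57/√70.90) = 0.6391/(0.6391 + 0.3052) = 0.677.

0.677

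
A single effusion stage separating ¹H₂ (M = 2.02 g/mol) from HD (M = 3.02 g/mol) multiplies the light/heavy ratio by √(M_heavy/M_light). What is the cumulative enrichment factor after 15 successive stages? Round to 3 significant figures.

After 15 stages the ratio has grown by (√(3.02/2.02))^15 = (3.02/2.02)^(15/2).
= 1.49505^(15/2) = 20.4.

20.4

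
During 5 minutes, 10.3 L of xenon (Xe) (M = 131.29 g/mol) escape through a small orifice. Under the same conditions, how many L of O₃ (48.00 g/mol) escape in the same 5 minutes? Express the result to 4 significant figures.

17.03 L

Since effusion rate ∝ 1/√M, rate_O₃/rate_Xe = √(M_Xe/M_O₃) = √(131.29/48.00) = √2.735 = 1.654.
So the volume for O₃ is 10.3 × 1.654 = 17.03 L.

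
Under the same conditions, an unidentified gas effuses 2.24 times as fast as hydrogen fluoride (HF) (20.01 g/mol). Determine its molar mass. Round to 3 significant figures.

Using Graham's law: rate_X/rate_HF = √(M_HF/M_X).
2.24 = √(20.01/M_X)
M_X = 20.01 / 2.24² = 20.01 / 5.018 = 3.99 g/mol

3.99 g/mol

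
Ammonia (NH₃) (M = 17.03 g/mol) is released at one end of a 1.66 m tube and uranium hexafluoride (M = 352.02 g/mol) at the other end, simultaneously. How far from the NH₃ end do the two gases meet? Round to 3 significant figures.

Distances travelled in equal time are proportional to diffusion rates, so d_NH₃/d_UF₆ = √(M_UF₆/M_NH₃) = √(352.02/17.03) = 4.546.
With d_NH₃ + d_UF₆ = 1.66 m, d_UF₆ = 1.66/(1 + 4.546) = 0.2993 m.
d_NH₃ = 1.66 − 0.2993 = 1.36 m.

1.36 m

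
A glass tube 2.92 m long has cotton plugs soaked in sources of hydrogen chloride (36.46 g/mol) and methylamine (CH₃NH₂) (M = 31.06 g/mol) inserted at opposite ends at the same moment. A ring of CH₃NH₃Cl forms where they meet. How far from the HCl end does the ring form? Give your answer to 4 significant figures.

1.402 m

In equal time, each gas travels a distance ∝ its rate ∝ 1/√M, so d_HCl/d_CH₃NH₂ = √(M_CH₃NH₂/M_HCl) = √(31.06/36.46) = 0.9230.
With d_HCl + d_CH₃NH₂ = 2.92 m, d_CH₃NH₂ = 2.92/(1 + 0.9230) = 1.518 m.
d_HCl = 2.92 − 1.518 = 1.402 m.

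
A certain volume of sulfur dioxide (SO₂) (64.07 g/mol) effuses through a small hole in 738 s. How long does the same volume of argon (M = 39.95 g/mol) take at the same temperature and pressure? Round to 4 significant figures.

582.8 s

Using Graham's law: t_Ar/t_SO₂ = √(M_Ar/M_SO₂) = √(39.95/64.07) = √0.6235 = 0.7896.
So the time for Ar is 738 × 0.7896 = 582.8 s.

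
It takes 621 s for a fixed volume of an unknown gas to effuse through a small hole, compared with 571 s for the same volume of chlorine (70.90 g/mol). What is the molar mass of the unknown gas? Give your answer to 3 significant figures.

83.9 g/mol

Graham's law gives t_X/t_Cl₂ = √(M_X/M_Cl₂).
621/571 = 1.088 = √(M_X/70.90)
M_X = 70.90 × 1.088² = 70.90 × 1.183 = 83.9 g/mol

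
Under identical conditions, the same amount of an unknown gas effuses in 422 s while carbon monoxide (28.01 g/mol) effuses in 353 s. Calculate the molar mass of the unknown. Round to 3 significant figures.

Using Graham's law: t_X/t_CO = √(M_X/M_CO).
422/353 = 1.195 = √(M_X/28.01)
M_X = 28.01 × 1.195² = 28.01 × 1.429 = 40.0 g/mol

40.0 g/mol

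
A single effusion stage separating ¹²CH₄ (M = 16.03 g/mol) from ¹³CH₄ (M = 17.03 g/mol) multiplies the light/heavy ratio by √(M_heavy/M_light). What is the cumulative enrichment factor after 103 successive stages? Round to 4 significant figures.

22.57

After 103 stages the ratio has grown by (√(17.03/16.03))^103 = (17.03/16.03)^(103/2).
= 1.06238^(103/2) = 22.57.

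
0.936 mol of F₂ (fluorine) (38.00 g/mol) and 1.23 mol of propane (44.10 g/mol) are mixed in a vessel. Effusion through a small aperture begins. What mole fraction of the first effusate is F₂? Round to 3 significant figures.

0.450

The effusion rate of species i is ∝ p_i/√M_i ∝ n_i/√M_i.
Mole fraction of F₂ in the effusate = (n_F₂/√M_F₂) / (n_F₂/√M_F₂ + n_C₃H₈/√M_C₃H₈)
= (0.936/√38.00) / (0.936/√38.00 + 1.23/√44.10) = 0.1518/(0.1518 + 0.1852) = 0.450.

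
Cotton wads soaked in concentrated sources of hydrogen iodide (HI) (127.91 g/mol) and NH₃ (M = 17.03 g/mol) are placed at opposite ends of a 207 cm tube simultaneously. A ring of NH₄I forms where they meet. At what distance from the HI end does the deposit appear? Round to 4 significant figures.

55.34 cm

Distances travelled in equal time are proportional to diffusion rates, so d_HI/d_NH₃ = √(M_NH₃/M_HI) = √(17.03/127.91) = 0.3649.
With d_HI + d_NH₃ = 207 cm, d_NH₃ = 207/(1 + 0.3649) = 151.7 cm.
d_HI = 207 − 151.7 = 55.34 cm.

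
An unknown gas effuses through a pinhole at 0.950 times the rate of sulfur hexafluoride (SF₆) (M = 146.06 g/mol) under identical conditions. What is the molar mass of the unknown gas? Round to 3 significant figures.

Graham's law gives rate_X/rate_SF₆ = √(M_SF₆/M_X).
0.950 = √(146.06/M_X)
M_X = 146.06 / 0.950² = 146.06 / 0.9025 = 162 g/mol

162 g/mol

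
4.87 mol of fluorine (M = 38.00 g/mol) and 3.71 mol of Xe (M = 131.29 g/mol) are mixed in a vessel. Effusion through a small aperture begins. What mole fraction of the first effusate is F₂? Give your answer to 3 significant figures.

Effusion rate of each component ∝ n_i/√M_i (partial pressure × 1/√M).
So x_F₂ in the escaping gas = (n_F₂/√M_F₂) / Σ(n_i/√M_i)
= (4.87/√38.00) / (4.87/√38.00 + 3.71/√131.29) = 0.7900/(0.7900 + 0.3238) = 0.709.

0.709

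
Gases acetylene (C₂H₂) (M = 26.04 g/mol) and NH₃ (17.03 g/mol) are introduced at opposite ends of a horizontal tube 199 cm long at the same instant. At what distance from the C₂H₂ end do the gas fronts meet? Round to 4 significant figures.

88.98 cm

In equal time, each gas travels a distance ∝ its rate ∝ 1/√M, so d_C₂H₂/d_NH₃ = √(M_NH₃/M_C₂H₂) = √(17.03/26.04) = 0.8087.
With d_C₂H₂ + d_NH₃ = 199 cm, d_NH₃ = 199/(1 + 0.8087) = 110.0 cm.
d_C₂H₂ = 199 − 110.0 = 88.98 cm.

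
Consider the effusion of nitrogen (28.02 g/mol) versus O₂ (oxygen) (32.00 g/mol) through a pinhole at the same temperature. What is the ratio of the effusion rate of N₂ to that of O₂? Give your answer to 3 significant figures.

1.07

Graham's law gives rate_N₂/rate_O₂ = √(M_O₂/M_N₂) = √(32.00/28.02) = √1.142 = 1.07.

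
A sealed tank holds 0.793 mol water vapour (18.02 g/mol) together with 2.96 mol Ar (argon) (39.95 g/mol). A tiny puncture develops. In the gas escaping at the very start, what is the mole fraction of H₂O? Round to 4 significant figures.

0.2852

The effusion rate of species i is ∝ p_i/√M_i ∝ n_i/√M_i.
So x_H₂O in the escaping gas = (n_H₂O/√M_H₂O) / Σ(n_i/√M_i)
= (0.793/√18.02) / (0.793/√18.02 + 2.96/√39.95) = 0.1868/(0.1868 + 0.4683) = 0.2852.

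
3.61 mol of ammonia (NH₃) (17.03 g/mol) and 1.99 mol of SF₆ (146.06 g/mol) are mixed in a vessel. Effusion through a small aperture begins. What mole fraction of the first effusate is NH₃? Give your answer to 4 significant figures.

The effusion rate of species i is ∝ p_i/√M_i ∝ n_i/√M_i.
So x_NH₃ in the escaping gas = (n_NH₃/√M_NH₃) / Σ(n_i/√M_i)
= (3.61/√17.03) / (3.61/√17.03 + 1.99/√146.06) = 0.8748/(0.8748 + 0.1647) = 0.8416.

0.8416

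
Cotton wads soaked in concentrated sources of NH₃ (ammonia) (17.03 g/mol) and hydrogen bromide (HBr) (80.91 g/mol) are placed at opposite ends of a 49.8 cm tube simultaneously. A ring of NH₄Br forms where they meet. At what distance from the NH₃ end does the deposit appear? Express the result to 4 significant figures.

34.14 cm

In equal time, each gas travels a distance ∝ its rate ∝ 1/√M, so d_NH₃/d_HBr = √(M_HBr/M_NH₃) = √(80.91/17.03) = 2.180.
With d_NH₃ + d_HBr = 49.8 cm, d_HBr = 49.8/(1 + 2.180) = 15.66 cm.
d_NH₃ = 49.8 − 15.66 = 34.14 cm.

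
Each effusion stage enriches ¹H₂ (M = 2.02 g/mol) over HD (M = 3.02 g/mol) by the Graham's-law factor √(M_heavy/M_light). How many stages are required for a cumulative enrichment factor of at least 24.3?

16

Per stage α = (3.02/2.02)^(1/2) = 1.49505^0.5, giving ln α = 0.2011.
Need α^N ≥ 24.3 ⇒ N ≥ ln(24.3) / ln α = 3.190 / 0.2011 = 15.87.
Minimum whole number of stages: N = 16.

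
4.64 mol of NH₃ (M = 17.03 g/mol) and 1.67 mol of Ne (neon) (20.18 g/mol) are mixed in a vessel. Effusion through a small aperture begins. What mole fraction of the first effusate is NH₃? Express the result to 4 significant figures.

0.7515

Effusion rate of each component ∝ n_i/√M_i (partial pressure × 1/√M).
Mole fraction of NH₃ in the effusate = (n_NH₃/√M_NH₃) / (n_NH₃/√M_NH₃ + n_Ne/√M_Ne)
= (4.64/√17.03) / (4.64/√17.03 + 1.67/√20.18) = 1.124/(1.124 + 0.3718) = 0.7515.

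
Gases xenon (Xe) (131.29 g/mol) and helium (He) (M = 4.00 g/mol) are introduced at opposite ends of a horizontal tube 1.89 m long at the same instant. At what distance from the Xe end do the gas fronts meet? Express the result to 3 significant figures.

Distances travelled in equal time are proportional to diffusion rates, so d_Xe/d_He = √(M_He/M_Xe) = √(4.00/131.29) = 0.1745.
With d_Xe + d_He = 1.89 m, d_He = 1.89/(1 + 0.1745) = 1.609 m.
d_Xe = 1.89 − 1.609 = 0.281 m.

0.281 m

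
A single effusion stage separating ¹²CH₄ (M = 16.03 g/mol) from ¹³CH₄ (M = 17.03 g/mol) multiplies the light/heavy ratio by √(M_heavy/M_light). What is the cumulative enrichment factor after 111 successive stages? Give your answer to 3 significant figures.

Overall factor = α^111 with α = √(17.03/16.03), i.e. (17.03/16.03)^(111/2).
= 1.06238^(111/2) = 28.7.

28.7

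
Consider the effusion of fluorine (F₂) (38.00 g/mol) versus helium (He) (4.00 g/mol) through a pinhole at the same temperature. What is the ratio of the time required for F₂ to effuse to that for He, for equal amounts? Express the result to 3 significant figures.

3.08

Using Graham's law: t_F₂/t_He = √(M_F₂/M_He) = √(38.00/4.00) = √9.500 = 3.08.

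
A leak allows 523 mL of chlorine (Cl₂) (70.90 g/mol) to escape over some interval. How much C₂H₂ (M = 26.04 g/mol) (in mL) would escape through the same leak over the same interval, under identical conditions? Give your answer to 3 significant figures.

863 mL

Graham's law gives rate_C₂H₂/rate_Cl₂ = √(M_Cl₂/M_C₂H₂) = √(70.90/26.04) = √2.723 = 1.650.
So the volume for C₂H₂ is 523 × 1.650 = 863 mL.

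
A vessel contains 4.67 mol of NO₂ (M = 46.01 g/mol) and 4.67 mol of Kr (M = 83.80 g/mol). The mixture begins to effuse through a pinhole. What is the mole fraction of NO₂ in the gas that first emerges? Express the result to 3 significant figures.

0.574

Each component's effusion rate ∝ (its partial pressure)·(1/√M) ∝ n_i/√M_i.
So x_NO₂ in the escaping gas = (n_NO₂/√M_NO₂) / Σ(n_i/√M_i)
= (4.67/√46.01) / (4.67/√46.01 + 4.67/√83.80) = 0.6885/(0.6885 + 0.5101) = 0.574.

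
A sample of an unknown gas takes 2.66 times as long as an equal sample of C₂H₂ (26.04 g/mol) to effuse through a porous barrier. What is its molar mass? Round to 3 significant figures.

By Graham's law, t_X/t_C₂H₂ = √(M_X/M_C₂H₂).
2.66 = √(M_X/26.04)
M_X = 26.04 × 2.66² = 26.04 × 7.076 = 184 g/mol

184 g/mol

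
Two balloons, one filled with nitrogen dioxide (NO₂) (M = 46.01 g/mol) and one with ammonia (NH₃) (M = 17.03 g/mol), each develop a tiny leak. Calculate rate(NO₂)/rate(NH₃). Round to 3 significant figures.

0.608

Using Graham's law: rate_NO₂/rate_NH₃ = √(M_NH₃/M_NO₂) = √(17.03/46.01) = √0.3701 = 0.608.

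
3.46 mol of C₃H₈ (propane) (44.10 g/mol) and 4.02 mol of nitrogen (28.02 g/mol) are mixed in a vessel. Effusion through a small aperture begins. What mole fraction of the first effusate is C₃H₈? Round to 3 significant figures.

Each component's effusion rate ∝ (its partial pressure)·(1/√M) ∝ n_i/√M_i.
So x_C₃H₈ in the escaping gas = (n_C₃H₈/√M_C₃H₈) / Σ(n_i/√M_i)
= (3.46/√44.10) / (3.46/√44.10 + 4.02/√28.02) = 0.5210/(0.5210 + 0.7594) = 0.407.

0.407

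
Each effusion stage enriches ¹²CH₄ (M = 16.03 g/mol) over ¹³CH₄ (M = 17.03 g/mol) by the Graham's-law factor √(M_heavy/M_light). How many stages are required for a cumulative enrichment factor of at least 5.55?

With α = √(17.03/16.03) per stage, ln α = ½ ln(1.06238) = 0.03026.
Need α^N ≥ 5.55 ⇒ N ≥ ln(5.55) / ln α = 1.714 / 0.03026 = 56.64.
Minimum whole number of stages: N = 57.

57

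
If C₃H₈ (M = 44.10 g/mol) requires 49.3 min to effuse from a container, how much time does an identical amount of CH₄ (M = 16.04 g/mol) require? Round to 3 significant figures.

29.7 min

Since effusion rate ∝ 1/√M, t_CH₄/t_C₃H₈ = √(M_CH₄/M_C₃H₈) = √(16.04/44.10) = √0.3637 = 0.6031.
So the time for CH₄ is 49.3 × 0.6031 = 29.7 min.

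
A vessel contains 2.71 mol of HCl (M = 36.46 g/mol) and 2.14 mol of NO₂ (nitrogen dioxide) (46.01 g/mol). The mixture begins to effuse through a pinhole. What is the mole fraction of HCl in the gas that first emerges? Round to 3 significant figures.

0.587

Effusion rate of each component ∝ n_i/√M_i (partial pressure × 1/√M).
x_HCl(eff) = (n_HCl/√M_HCl) / (n_HCl/√M_HCl + n_NO₂/√M_NO₂)
= (2.71/√36.46) / (2.71/√36.46 + 2.14/√46.01) = 0.4488/(0.4488 + 0.3155) = 0.587.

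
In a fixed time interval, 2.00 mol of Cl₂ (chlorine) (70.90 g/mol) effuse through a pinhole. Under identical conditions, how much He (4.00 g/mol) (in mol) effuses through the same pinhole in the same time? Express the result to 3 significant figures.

8.42 mol

Graham's law gives rate_He/rate_Cl₂ = √(M_Cl₂/M_He) = √(70.90/4.00) = √17.73 = 4.210.
So the amount for He is 2.00 × 4.210 = 8.42 mol.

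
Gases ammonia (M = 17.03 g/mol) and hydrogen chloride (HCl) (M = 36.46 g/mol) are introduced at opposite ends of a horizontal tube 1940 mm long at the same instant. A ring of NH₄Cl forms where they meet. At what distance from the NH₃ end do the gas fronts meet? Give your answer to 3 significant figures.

Distances travelled in equal time are proportional to diffusion rates, so d_NH₃/d_HCl = √(M_HCl/M_NH₃) = √(36.46/17.03) = 1.463.
With d_NH₃ + d_HCl = 1940 mm, d_HCl = 1940/(1 + 1.463) = 787.6 mm.
d_NH₃ = 1940 − 787.6 = 1150 mm.

1150 mm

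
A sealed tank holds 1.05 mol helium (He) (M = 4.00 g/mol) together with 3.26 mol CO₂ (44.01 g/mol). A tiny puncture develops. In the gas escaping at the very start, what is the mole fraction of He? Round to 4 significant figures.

0.5165

Each component's effusion rate ∝ (its partial pressure)·(1/√M) ∝ n_i/√M_i.
x_He(eff) = (n_He/√M_He) / (n_He/√M_He + n_CO₂/√M_CO₂)
= (1.05/√4.00) / (1.05/√4.00 + 3.26/√44.01) = 0.5250/(0.5250 + 0.4914) = 0.5165.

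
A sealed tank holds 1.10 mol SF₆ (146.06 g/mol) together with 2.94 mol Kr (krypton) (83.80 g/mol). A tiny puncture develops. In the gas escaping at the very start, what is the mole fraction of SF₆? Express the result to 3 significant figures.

The effusion rate of species i is ∝ p_i/√M_i ∝ n_i/√M_i.
x_SF₆(eff) = (n_SF₆/√M_SF₆) / (n_SF₆/√M_SF₆ + n_Kr/√M_Kr)
= (1.10/√146.06) / (1.10/√146.06 + 2.94/√83.80) = 0.09102/(0.09102 + 0.3212) = 0.221.

0.221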